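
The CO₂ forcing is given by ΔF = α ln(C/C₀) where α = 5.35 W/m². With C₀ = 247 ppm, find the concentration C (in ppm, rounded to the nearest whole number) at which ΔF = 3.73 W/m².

Set 5.35 ln(C/247) = 3.73, so ln(C/247) = 3.73/5.35 = 0.69720.
Then C/247 = e^0.69720 = 2.00812, giving C = 247 × 2.00812 = 496.01 ppm.

C ≈ 496 ppm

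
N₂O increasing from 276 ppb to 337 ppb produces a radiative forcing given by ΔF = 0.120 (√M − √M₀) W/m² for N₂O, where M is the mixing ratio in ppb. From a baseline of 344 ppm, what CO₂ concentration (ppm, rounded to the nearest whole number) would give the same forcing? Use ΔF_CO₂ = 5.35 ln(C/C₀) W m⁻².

C ≈ 358 ppm

N₂O forcing: 0.120 × (√337 − √276) = 0.120 × (18.3576 − 16.6132) = 0.120 × 1.7444 = 0.20933 W/m².
Set 5.35 ln(C/344) = 0.20933: ln(C/344) = 0.20933/5.35 = 0.03913, so C = 344 × e^0.03913 = 344 × 1.03991 = 357.73 ppm.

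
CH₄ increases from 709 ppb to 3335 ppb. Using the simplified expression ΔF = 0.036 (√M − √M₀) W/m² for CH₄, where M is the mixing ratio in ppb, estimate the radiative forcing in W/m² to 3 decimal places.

CH₄: 0.036 × (√3335 − √709) = 0.036 × (57.7495 − 26.6271) = 0.036 × 31.1224 = 1.1204 W/m².

ΔF = 1.120 W/m²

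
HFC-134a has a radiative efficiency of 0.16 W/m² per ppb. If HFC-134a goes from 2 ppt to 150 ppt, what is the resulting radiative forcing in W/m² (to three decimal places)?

ΔF = 0.024 W/m²

HFC-134a: Δ = 150 − 2 = 148 ppt = 0.148 ppb; ΔF = 0.16 × 0.148 = 0.0237 W/m².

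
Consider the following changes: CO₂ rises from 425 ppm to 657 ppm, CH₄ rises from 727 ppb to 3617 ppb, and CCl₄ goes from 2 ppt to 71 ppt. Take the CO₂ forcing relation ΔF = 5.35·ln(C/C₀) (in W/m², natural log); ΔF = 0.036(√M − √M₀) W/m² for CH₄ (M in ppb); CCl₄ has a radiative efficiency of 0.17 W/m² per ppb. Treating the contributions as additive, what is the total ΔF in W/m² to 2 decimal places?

CO₂: 5.35 × ln(657/425) = 5.35 × ln(1.54588) = 5.35 × 0.43559 = 2.3304 W/m².
CH₄: 0.036 × (√3617 − √727) = 0.036 × (60.1415 − 26.9629) = 0.036 × 33.1786 = 1.1944 W/m².
CCl₄: Δ = 71 − 2 = 69 ppt = 0.069 ppb; ΔF = 0.17 × 0.069 = 0.0117 W/m².
Total ΔF = 2.3304 + 1.1944 + 0.0117 = 3.5365 W/m².

ΔF = 3.54 W/m²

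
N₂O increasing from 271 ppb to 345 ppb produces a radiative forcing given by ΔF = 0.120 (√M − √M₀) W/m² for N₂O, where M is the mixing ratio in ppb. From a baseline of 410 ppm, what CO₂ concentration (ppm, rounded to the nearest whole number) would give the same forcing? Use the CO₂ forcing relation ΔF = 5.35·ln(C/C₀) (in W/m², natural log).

C ≈ 430 ppm

N₂O forcing: 0.120 × (√345 − √271) = 0.120 × (18.5742 − 16.4621) = 0.120 × 2.1121 = 0.25345 W/m².
Set 5.35 ln(C/410) = 0.25345: ln(C/410) = 0.25345/5.35 = 0.04737, so C = 410 × e^0.04737 = 410 × 1.04851 = 429.89 ppm.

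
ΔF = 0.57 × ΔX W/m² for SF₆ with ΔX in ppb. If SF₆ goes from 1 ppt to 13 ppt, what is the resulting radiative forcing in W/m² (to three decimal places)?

SF₆: Δ = 13 − 1 = 12 ppt = 0.012 ppb; ΔF = 0.57 × 0.012 = 0.0068 W/m².

ΔF = 0.007 W/m²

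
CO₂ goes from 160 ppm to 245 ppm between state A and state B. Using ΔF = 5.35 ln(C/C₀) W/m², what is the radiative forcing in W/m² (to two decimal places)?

CO₂: 5.35 × ln(245/160) = 5.35 × ln(1.53125) = 5.35 × 0.42608 = 2.2795 W/m².

ΔF = 2.28 W/m²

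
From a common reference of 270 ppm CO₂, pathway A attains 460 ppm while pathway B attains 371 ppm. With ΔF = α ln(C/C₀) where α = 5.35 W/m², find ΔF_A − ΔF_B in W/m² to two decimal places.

ΔF_A − ΔF_B = 1.15 W/m²

ΔF_A = 5.35 ln(460/270) = 5.35 × 0.53280 = 2.8505 W/m².
ΔF_B = 5.35 ln(371/270) = 5.35 × 0.31778 = 1.7001 W/m².
Difference: 2.8505 − 1.7001 = 1.1504 W/m².
(Equivalently, ΔF_A − ΔF_B = 5.35 ln(460/371) = 5.35 × 0.21502 = 1.1504 W/m².)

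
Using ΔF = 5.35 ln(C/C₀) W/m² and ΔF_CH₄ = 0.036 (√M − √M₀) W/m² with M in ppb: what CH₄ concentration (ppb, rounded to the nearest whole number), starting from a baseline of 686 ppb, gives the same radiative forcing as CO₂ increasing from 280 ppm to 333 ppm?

M ≈ 2699 ppb

CO₂ forcing: 5.35 × ln(333/280) = 5.35 × 0.173353 = 0.92744 W/m².
Set 0.036(√M − √686) = 0.92744: √M = 0.92744/0.036 + √686 = 25.7622 + 26.1916 = 51.9538.
M = (51.9538)² = 2699.20 ppb.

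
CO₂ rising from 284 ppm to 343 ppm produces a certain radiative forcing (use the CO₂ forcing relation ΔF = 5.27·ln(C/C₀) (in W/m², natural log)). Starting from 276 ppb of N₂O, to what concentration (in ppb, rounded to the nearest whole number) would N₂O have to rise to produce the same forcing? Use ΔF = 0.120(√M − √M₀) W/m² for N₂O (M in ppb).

M ≈ 620 ppb

CO₂ forcing: 5.27 × ln(343/284) = 5.27 × 0.188756 = 0.99474 W/m².
Set 0.120(√M − √276) = 0.99474: √M = 0.99474/0.120 + √276 = 8.2895 + 16.6132 = 24.9027.
M = (24.9027)² = 620.14 ppb.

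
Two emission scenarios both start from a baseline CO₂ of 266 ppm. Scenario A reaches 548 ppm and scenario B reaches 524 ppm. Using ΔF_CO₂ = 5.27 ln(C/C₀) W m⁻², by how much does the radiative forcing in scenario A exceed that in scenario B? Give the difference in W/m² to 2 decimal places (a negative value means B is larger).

ΔF_A − ΔF_B = 0.24 W/m²

ΔF_A = 5.27 ln(548/266) = 5.27 × 0.72278 = 3.8091 W/m².
ΔF_B = 5.27 ln(524/266) = 5.27 × 0.67800 = 3.5731 W/m².
Difference: 3.8091 − 3.5731 = 0.2360 W/m².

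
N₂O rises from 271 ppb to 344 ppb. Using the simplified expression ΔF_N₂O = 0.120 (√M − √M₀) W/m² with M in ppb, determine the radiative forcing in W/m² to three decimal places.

ΔF = 0.250 W/m²

N₂O: 0.120 × (√344 − √271) = 0.120 × (18.5472 − 16.4621) = 0.120 × 2.0851 = 0.2502 W/m².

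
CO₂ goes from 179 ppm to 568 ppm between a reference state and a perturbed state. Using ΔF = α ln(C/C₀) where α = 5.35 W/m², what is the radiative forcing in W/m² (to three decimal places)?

ΔF = 6.178 W/m²

CO₂: 5.35 × ln(568/179) = 5.35 × ln(3.17318) = 5.35 × 1.15473 = 6.1778 W/m².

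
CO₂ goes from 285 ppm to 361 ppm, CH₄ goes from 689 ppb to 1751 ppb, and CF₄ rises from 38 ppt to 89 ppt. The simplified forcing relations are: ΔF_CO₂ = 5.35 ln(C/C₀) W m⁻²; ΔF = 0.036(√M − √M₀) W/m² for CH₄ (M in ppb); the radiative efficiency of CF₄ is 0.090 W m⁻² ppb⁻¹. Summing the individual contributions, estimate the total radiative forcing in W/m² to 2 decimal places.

ΔF = 1.83 W/m²

CO₂: 5.35 × ln(361/285) = 5.35 × ln(1.26667) = 5.35 × 0.23639 = 1.2647 W/m².
CH₄: 0.036 × (√1751 − √689) = 0.036 × (41.8450 − 26.2488) = 0.036 × 15.5962 = 0.5615 W/m².
CF₄: Δ = 89 − 38 = 51 ppt = 0.051 ppb; ΔF = 0.090 × 0.051 = 0.0046 W/m².
Total ΔF = 1.2647 + 0.5615 + 0.0046 = 1.8308 W/m².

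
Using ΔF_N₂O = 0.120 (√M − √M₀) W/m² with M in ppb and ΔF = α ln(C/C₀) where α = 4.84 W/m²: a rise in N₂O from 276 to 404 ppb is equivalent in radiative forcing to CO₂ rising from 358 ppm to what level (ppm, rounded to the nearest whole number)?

N₂O forcing: 0.120 × (√404 − √276) = 0.120 × (20.0998 − 16.6132) = 0.120 × 3.4866 = 0.41839 W/m².
Set 4.84 ln(C/358) = 0.41839: ln(C/358) = 0.41839/4.84 = 0.08644, so C = 358 × e^0.08644 = 358 × 1.09029 = 390.32 ppm.

C ≈ 390 ppm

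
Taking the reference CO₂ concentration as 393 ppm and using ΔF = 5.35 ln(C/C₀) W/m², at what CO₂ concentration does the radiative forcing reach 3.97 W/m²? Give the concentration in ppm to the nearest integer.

Set 5.35 ln(C/393) = 3.97, so ln(C/393) = 3.97/5.35 = 0.74206.
Then C/393 = e^0.74206 = 2.10026, giving C = 393 × 2.10026 = 825.40 ppm.

C ≈ 825 ppm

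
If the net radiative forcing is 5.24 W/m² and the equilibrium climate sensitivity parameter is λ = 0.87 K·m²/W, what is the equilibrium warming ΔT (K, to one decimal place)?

ΔT = 4.6 K

ΔT = λ ΔF = 0.87 × 5.24 = 4.5588 K.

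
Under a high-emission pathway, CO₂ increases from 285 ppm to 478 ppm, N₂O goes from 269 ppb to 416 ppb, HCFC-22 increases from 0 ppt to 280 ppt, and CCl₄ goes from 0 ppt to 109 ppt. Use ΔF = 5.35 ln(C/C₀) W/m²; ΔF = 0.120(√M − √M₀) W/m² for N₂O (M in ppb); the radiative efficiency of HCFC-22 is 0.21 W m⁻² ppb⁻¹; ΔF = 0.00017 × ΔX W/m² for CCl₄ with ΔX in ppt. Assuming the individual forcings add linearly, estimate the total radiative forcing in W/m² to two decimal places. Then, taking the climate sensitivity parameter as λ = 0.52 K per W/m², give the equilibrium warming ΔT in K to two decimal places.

ΔF = 3.32 W/m²; ΔT = 1.73 K

CO₂: 5.35 × ln(478/285) = 5.35 × ln(1.67719) = 5.35 × 0.51712 = 2.7666 W/m².
N₂O: 0.120 × (√416 − √269) = 0.120 × (20.3961 − 16.4012) = 0.120 × 3.9949 = 0.4794 W/m².
HCFC-22: Δ = 280 − 0 = 280 ppt = 0.280 ppb; ΔF = 0.21 × 0.280 = 0.0588 W/m².
CCl₄: ΔF = 0.00017 × (109 − 0) = 0.00017 × 109 = 0.0185 W/m².
Total ΔF = 2.7666 + 0.4794 + 0.0588 + 0.0185 = 3.3233 W/m².
ΔT = λ ΔF = 0.52 × 3.32 = 1.7264 K.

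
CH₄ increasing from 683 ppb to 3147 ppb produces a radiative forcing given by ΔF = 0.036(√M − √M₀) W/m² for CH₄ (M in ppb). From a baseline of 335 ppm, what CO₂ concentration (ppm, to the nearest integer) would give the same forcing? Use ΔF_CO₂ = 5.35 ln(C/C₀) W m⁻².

CH₄ forcing: 0.036 × (√3147 − √683) = 0.036 × (56.0981 − 26.1343) = 0.036 × 29.9638 = 1.07870 W/m².
Set 5.35 ln(C/335) = 1.07870: ln(C/335) = 1.07870/5.35 = 0.20163, so C = 335 × e^0.20163 = 335 × 1.22340 = 409.84 ppm.

C ≈ 410 ppm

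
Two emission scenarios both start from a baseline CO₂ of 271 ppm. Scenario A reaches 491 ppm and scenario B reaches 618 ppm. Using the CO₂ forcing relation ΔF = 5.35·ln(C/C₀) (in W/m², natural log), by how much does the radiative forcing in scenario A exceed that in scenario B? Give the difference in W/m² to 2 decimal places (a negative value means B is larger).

ΔF_A − ΔF_B = -1.23 W/m²

ΔF_A = 5.35 ln(491/271) = 5.35 × 0.59433 = 3.1797 W/m².
ΔF_B = 5.35 ln(618/271) = 5.35 × 0.82437 = 4.4104 W/m².
Difference: 3.1797 − 4.4104 = -1.2307 W/m².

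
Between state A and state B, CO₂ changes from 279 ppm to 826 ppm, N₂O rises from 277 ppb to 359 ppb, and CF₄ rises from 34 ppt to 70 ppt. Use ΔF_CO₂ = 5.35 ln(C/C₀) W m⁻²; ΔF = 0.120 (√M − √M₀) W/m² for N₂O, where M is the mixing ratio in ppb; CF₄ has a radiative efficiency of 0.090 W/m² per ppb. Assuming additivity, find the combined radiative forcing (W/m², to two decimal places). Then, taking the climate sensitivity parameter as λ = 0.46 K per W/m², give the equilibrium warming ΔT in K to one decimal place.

ΔF = 6.09 W/m²; ΔT = 2.8 K

CO₂: 5.35 × ln(826/279) = 5.35 × ln(2.96057) = 5.35 × 1.08538 = 5.8068 W/m².
N₂O: 0.120 × (√359 − √277) = 0.120 × (18.9473 − 16.6433) = 0.120 × 2.3040 = 0.2765 W/m².
CF₄: Δ = 70 − 34 = 36 ppt = 0.036 ppb; ΔF = 0.090 × 0.036 = 0.0032 W/m².
Total ΔF = 5.8068 + 0.2765 + 0.0032 = 6.0865 W/m².
ΔT = λ ΔF = 0.46 × 6.09 = 2.8014 K.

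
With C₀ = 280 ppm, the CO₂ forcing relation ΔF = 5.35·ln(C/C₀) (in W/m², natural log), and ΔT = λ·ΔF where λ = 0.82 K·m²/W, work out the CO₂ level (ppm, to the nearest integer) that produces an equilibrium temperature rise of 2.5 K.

C ≈ 495 ppm

Required forcing: ΔF = ΔT/λ = 2.5/0.82 = 3.0488 W/m².
Then ln(C/280) = ΔF/5.35 = 3.0488/5.35 = 0.56987.
So C = 280 × e^0.56987 = 280 × 1.76804 = 495.05 ppm.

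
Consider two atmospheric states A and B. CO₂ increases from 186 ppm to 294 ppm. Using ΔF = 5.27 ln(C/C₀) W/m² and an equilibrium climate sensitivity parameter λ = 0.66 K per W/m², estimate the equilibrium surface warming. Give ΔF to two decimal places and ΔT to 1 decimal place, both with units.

CO₂: 5.27 × ln(294/186) = 5.27 × ln(1.58065) = 5.27 × 0.45784 = 2.4128 W/m².
ΔT = λ ΔF = 0.66 × 2.41 = 1.5906 K.

ΔF = 2.41 W/m²; ΔT = 1.6 K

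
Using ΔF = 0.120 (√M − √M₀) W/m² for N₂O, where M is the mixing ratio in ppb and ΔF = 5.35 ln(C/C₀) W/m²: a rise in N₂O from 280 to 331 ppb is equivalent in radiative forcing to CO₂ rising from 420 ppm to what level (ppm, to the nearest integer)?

C ≈ 434 ppm

N₂O forcing: 0.120 × (√331 − √280) = 0.120 × (18.1934 − 16.7332) = 0.120 × 1.4602 = 0.17522 W/m².
Set 5.35 ln(C/420) = 0.17522: ln(C/420) = 0.17522/5.35 = 0.03275, so C = 420 × e^0.03275 = 420 × 1.03329 = 433.98 ppm.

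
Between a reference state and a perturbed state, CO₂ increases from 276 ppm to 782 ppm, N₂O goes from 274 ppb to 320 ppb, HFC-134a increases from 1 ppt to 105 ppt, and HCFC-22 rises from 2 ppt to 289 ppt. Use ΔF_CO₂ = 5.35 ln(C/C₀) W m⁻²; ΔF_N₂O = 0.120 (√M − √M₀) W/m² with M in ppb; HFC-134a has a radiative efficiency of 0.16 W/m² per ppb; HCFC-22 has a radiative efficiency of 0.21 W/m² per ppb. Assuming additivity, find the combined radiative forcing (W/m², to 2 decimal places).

CO₂: 5.35 × ln(782/276) = 5.35 × ln(2.83333) = 5.35 × 1.04145 = 5.5718 W/m².
N₂O: 0.120 × (√320 − √274) = 0.120 × (17.8885 − 16.5529) = 0.120 × 1.3356 = 0.1603 W/m².
HFC-134a: Δ = 105 − 1 = 104 ppt = 0.104 ppb; ΔF = 0.16 × 0.104 = 0.0166 W/m².
HCFC-22: Δ = 289 − 2 = 287 ppt = 0.287 ppb; ΔF = 0.21 × 0.287 = 0.0603 W/m².
Total ΔF = 5.5718 + 0.1603 + 0.0166 + 0.0603 = 5.8090 W/m².

ΔF = 5.81 W/m²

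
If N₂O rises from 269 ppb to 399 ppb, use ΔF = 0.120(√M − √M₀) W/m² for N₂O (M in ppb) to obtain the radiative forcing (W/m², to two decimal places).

N₂O: 0.120 × (√399 − √269) = 0.120 × (19.9750 − 16.4012) = 0.120 × 3.5738 = 0.4289 W/m².

ΔF = 0.43 W/m²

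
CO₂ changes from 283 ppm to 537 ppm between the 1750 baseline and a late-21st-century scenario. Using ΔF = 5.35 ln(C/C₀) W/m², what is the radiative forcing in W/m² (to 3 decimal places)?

ΔF = 3.427 W/m²

CO₂ absorption bands are partially saturated, so forcing scales with the logarithm of the concentration ratio.
CO₂: 5.35 × ln(537/283) = 5.35 × ln(1.89753) = 5.35 × 0.64055 = 3.4269 W/m².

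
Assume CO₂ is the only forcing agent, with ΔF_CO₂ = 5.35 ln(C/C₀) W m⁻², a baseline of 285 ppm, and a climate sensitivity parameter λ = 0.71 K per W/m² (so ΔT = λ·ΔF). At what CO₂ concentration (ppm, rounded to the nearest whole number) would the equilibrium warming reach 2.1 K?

C ≈ 495 ppm

Required forcing: ΔF = ΔT/λ = 2.1/0.71 = 2.9577 W/m².
Then ln(C/285) = ΔF/5.35 = 2.9577/5.35 = 0.55284.
So C = 285 × e^0.55284 = 285 × 1.73818 = 495.38 ppm.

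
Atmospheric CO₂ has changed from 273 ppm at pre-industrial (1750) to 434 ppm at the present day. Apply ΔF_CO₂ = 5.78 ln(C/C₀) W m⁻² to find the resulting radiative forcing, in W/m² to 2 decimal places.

CO₂ absorption bands are partially saturated, so forcing scales with the logarithm of the concentration ratio.
CO₂: 5.78 × ln(434/273) = 5.78 × ln(1.58974) = 5.78 × 0.46357 = 2.6794 W/m².

ΔF = 2.68 W/m²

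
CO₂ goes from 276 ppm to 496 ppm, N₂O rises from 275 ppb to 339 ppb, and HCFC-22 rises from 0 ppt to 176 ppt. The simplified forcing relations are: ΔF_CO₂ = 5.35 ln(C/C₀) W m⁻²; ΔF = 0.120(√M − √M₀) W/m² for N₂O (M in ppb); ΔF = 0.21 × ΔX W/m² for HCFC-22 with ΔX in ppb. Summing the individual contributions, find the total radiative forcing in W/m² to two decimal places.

CO₂: 5.35 × ln(496/276) = 5.35 × ln(1.79710) = 5.35 × 0.58617 = 3.1360 W/m².
N₂O: 0.120 × (√339 − √275) = 0.120 × (18.4120 − 16.5831) = 0.120 × 1.8289 = 0.2195 W/m².
HCFC-22: Δ = 176 − 0 = 176 ppt = 0.176 ppb; ΔF = 0.21 × 0.176 = 0.0370 W/m².
Total ΔF = 3.1360 + 0.2195 + 0.0370 = 3.3925 W/m².

ΔF = 3.39 W/m²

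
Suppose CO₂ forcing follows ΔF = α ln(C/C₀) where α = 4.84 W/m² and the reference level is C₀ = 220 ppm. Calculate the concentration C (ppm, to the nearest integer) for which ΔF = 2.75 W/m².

Set 4.84 ln(C/220) = 2.75, so ln(C/220) = 2.75/4.84 = 0.56818.
Then C/220 = e^0.56818 = 1.76505, giving C = 220 × 1.76505 = 388.31 ppm.

C ≈ 388 ppm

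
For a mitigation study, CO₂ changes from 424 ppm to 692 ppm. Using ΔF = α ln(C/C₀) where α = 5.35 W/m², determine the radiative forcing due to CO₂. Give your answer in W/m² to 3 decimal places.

CO₂: 5.35 × ln(692/424) = 5.35 × ln(1.63208) = 5.35 × 0.48986 = 2.6208 W/m².

ΔF = 2.621 W/m²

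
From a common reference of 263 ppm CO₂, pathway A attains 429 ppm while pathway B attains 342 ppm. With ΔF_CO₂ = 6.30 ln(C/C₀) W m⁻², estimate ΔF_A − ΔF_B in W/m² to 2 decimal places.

ΔF_A = 6.30 ln(429/263) = 6.30 × 0.48930 = 3.0826 W/m².
ΔF_B = 6.30 ln(342/263) = 6.30 × 0.26266 = 1.6548 W/m².
Difference: 3.0826 − 1.6548 = 1.4278 W/m².

ΔF_A − ΔF_B = 1.43 W/m²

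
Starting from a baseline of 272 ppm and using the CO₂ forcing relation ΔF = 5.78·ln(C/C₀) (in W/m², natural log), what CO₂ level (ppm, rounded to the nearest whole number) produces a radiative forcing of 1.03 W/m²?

Set 5.78 ln(C/272) = 1.03, so ln(C/272) = 1.03/5.78 = 0.17820.
Then C/272 = e^0.17820 = 1.19506, giving C = 272 × 1.19506 = 325.06 ppm.

C ≈ 325 ppm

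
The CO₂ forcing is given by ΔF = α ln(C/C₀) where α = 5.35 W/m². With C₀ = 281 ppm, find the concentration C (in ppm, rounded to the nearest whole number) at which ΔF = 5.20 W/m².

Set 5.35 ln(C/281) = 5.20, so ln(C/281) = 5.20/5.35 = 0.97196.
Then C/281 = e^0.97196 = 2.64312, giving C = 281 × 2.64312 = 742.72 ppm.

C ≈ 743 ppm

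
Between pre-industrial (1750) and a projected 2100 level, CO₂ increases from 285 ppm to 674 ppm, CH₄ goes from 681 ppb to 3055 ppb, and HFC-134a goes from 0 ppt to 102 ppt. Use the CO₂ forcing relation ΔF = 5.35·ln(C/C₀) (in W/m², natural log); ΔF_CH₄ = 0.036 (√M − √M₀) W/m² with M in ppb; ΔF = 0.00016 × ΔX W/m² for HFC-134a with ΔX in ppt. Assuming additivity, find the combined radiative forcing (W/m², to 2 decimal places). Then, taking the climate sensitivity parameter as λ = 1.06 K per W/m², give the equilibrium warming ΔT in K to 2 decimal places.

ΔF = 5.67 W/m²; ΔT = 6.01 K

CO₂: 5.35 × ln(674/285) = 5.35 × ln(2.36491) = 5.35 × 0.86074 = 4.6050 W/m².
CH₄: 0.036 × (√3055 − √681) = 0.036 × (55.2721 − 26.0960) = 0.036 × 29.1761 = 1.0503 W/m².
HFC-134a: ΔF = 0.00016 × (102 − 0) = 0.00016 × 102 = 0.0163 W/m².
Total ΔF = 4.6050 + 1.0503 + 0.0163 = 5.6716 W/m².
ΔT = λ ΔF = 1.06 × 5.67 = 6.0102 K.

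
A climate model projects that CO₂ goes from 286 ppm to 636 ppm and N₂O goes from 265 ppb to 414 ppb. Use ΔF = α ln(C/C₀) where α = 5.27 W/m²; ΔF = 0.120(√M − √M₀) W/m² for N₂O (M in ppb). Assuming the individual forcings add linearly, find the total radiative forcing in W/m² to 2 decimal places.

ΔF = 4.70 W/m²

CO₂: 5.27 × ln(636/286) = 5.27 × ln(2.22378) = 5.27 × 0.79921 = 4.2118 W/m².
N₂O: 0.120 × (√414 − √265) = 0.120 × (20.3470 − 16.2788) = 0.120 × 4.0682 = 0.4882 W/m².
Total ΔF = 4.2118 + 0.4882 = 4.7000 W/m².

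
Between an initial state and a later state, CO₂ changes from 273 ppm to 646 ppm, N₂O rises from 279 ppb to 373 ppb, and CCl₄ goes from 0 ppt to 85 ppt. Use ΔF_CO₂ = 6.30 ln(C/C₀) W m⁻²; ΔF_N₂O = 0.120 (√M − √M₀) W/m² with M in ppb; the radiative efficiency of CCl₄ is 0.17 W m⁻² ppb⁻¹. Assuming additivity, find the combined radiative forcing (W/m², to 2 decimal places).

CO₂: 6.30 × ln(646/273) = 6.30 × ln(2.36630) = 6.30 × 0.86133 = 5.4264 W/m².
N₂O: 0.120 × (√373 − √279) = 0.120 × (19.3132 − 16.7033) = 0.120 × 2.6099 = 0.3132 W/m².
CCl₄: Δ = 85 − 0 = 85 ppt = 0.085 ppb; ΔF = 0.17 × 0.085 = 0.0145 W/m².
Total ΔF = 5.4264 + 0.3132 + 0.0145 = 5.7541 W/m².

ΔF = 5.75 W/m²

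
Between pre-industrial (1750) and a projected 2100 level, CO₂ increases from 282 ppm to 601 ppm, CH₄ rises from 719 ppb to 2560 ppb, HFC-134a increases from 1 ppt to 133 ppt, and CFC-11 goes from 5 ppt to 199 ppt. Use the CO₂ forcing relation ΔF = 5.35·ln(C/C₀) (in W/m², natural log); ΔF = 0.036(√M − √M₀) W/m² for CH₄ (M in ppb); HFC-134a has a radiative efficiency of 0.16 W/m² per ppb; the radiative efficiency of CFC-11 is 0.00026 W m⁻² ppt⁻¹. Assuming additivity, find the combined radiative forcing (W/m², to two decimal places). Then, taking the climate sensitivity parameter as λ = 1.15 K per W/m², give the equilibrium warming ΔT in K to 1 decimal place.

ΔF = 4.98 W/m²; ΔT = 5.7 K

CO₂: 5.35 × ln(601/282) = 5.35 × ln(2.13121) = 5.35 × 0.75669 = 4.0483 W/m².
CH₄: 0.036 × (√2560 − √719) = 0.036 × (50.5964 − 26.8142) = 0.036 × 23.7822 = 0.8562 W/m².
HFC-134a: Δ = 133 − 1 = 132 ppt = 0.132 ppb; ΔF = 0.16 × 0.132 = 0.0211 W/m².
CFC-11: ΔF = 0.00026 × (199 − 5) = 0.00026 × 194 = 0.0504 W/m².
Total ΔF = 4.0483 + 0.8562 + 0.0211 + 0.0504 = 4.9760 W/m².
ΔT = λ ΔF = 1.15 × 4.98 = 5.7270 K.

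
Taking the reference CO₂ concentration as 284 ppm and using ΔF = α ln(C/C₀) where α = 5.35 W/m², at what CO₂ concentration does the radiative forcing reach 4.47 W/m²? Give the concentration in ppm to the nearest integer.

Set 5.35 ln(C/284) = 4.47, so ln(C/284) = 4.47/5.35 = 0.83551.
Then C/284 = e^0.83551 = 2.30599, giving C = 284 × 2.30599 = 654.90 ppm.

C ≈ 655 ppm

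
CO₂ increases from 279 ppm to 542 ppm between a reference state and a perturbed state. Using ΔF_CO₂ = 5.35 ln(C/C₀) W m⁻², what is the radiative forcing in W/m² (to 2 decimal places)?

ΔF = 3.55 W/m²

CO₂ absorption bands are partially saturated, so forcing scales with the logarithm of the concentration ratio.
CO₂: 5.35 × ln(542/279) = 5.35 × ln(1.94265) = 5.35 × 0.66405 = 3.5527 W/m².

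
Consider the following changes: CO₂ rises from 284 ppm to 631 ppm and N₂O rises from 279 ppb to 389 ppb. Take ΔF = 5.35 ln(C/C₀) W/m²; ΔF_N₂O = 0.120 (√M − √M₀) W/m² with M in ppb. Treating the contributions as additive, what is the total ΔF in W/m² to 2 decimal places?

CO₂: 5.35 × ln(631/284) = 5.35 × ln(2.22183) = 5.35 × 0.79833 = 4.2711 W/m².
N₂O: 0.120 × (√389 − √279) = 0.120 × (19.7231 − 16.7033) = 0.120 × 3.0198 = 0.3624 W/m².
Total ΔF = 4.2711 + 0.3624 = 4.6335 W/m².

ΔF = 4.63 W/m²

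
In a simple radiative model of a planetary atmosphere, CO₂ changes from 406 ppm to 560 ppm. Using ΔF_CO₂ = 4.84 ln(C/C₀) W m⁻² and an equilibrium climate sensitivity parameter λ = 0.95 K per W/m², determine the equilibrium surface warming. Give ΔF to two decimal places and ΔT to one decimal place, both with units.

CO₂: 4.84 × ln(560/406) = 4.84 × ln(1.37931) = 4.84 × 0.32158 = 1.5564 W/m².
ΔT = λ ΔF = 0.95 × 1.56 = 1.4820 K.

ΔF = 1.56 W/m²; ΔT = 1.5 K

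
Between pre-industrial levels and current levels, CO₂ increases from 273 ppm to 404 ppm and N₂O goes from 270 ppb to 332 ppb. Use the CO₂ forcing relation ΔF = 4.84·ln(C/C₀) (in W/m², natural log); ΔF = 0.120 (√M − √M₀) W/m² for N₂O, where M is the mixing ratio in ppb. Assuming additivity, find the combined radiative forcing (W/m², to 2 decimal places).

CO₂: 4.84 × ln(404/273) = 4.84 × ln(1.47985) = 4.84 × 0.39194 = 1.8970 W/m².
N₂O: 0.120 × (√332 − √270) = 0.120 × (18.2209 − 16.4317) = 0.120 × 1.7892 = 0.2147 W/m².
Total ΔF = 1.8970 + 0.2147 = 2.1117 W/m².

ΔF = 2.11 W/m²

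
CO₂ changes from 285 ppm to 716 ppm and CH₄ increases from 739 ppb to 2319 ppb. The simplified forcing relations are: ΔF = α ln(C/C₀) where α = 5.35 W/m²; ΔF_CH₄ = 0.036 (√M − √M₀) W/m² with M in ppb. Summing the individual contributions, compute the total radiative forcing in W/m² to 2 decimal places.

ΔF = 5.68 W/m²

CO₂: 5.35 × ln(716/285) = 5.35 × ln(2.51228) = 5.35 × 0.92119 = 4.9284 W/m².
CH₄: 0.036 × (√2319 − √739) = 0.036 × (48.1560 − 27.1846) = 0.036 × 20.9714 = 0.7550 W/m².
Total ΔF = 4.9284 + 0.7550 = 5.6834 W/m².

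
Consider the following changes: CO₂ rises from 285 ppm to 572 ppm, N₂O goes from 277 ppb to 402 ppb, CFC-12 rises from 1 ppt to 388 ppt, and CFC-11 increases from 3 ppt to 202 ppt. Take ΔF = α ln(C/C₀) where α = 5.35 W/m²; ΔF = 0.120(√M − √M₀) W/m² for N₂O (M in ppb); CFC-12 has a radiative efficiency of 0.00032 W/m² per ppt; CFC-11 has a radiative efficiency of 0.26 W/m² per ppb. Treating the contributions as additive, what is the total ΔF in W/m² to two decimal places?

CO₂: 5.35 × ln(572/285) = 5.35 × ln(2.00702) = 5.35 × 0.69665 = 3.7271 W/m².
N₂O: 0.120 × (√402 − √277) = 0.120 × (20.0499 − 16.6433) = 0.120 × 3.4066 = 0.4088 W/m².
CFC-12: ΔF = 0.00032 × (388 − 1) = 0.00032 × 387 = 0.1238 W/m².
CFC-11: Δ = 202 − 3 = 199 ppt = 0.199 ppb; ΔF = 0.26 × 0.199 = 0.0517 W/m².
Total ΔF = 3.7271 + 0.4088 + 0.1238 + 0.0517 = 4.3114 W/m².

ΔF = 4.31 W/m²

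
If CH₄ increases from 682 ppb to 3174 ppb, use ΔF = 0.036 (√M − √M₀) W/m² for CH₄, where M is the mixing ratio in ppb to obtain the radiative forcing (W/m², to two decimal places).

ΔF = 1.09 W/m²

CH₄: 0.036 × (√3174 − √682) = 0.036 × (56.3383 − 26.1151) = 0.036 × 30.2232 = 1.0880 W/m².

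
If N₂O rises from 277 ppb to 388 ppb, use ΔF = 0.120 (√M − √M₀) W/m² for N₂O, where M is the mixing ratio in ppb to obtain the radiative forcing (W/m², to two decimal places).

ΔF = 0.37 W/m²

N₂O: 0.120 × (√388 − √277) = 0.120 × (19.6977 − 16.6433) = 0.120 × 3.0544 = 0.3665 W/m².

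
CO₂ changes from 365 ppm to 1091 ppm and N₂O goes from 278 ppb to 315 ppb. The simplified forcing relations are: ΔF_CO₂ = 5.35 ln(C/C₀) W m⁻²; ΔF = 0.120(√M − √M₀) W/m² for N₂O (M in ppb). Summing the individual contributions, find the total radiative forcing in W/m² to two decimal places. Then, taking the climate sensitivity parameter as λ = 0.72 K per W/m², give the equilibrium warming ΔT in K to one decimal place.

ΔF = 5.99 W/m²; ΔT = 4.3 K

CO₂: 5.35 × ln(1091/365) = 5.35 × ln(2.98904) = 5.35 × 1.09495 = 5.8580 W/m².
N₂O: 0.120 × (√315 − √278) = 0.120 × (17.7482 − 16.6733) = 0.120 × 1.0749 = 0.1290 W/m².
Total ΔF = 5.8580 + 0.1290 = 5.9870 W/m².
ΔT = λ ΔF = 0.72 × 5.99 = 4.3128 K.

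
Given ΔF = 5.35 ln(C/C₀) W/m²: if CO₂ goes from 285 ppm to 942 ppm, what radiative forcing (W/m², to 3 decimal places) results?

ΔF = 6.396 W/m²

CO₂: 5.35 × ln(942/285) = 5.35 × ln(3.30526) = 5.35 × 1.19552 = 6.3960 W/m².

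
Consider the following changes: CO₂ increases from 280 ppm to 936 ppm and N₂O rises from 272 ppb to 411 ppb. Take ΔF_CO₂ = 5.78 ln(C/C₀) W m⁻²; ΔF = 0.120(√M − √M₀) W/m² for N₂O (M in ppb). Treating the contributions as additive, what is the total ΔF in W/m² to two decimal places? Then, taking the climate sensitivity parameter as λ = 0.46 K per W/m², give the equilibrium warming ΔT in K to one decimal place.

CO₂: 5.78 × ln(936/280) = 5.78 × ln(3.34286) = 5.78 × 1.20683 = 6.9755 W/m².
N₂O: 0.120 × (√411 − √272) = 0.120 × (20.2731 − 16.4924) = 0.120 × 3.7807 = 0.4537 W/m².
Total ΔF = 6.9755 + 0.4537 = 7.4292 W/m².
ΔT = λ ΔF = 0.46 × 7.43 = 3.4178 K.

ΔF = 7.43 W/m²; ΔT = 3.4 K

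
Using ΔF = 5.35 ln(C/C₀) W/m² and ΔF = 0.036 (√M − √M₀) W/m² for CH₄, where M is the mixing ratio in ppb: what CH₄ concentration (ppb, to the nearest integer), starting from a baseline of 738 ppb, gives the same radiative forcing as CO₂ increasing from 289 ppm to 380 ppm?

M ≈ 4603 ppb

CO₂ forcing: 5.35 × ln(380/289) = 5.35 × 0.273745 = 1.46454 W/m².
Set 0.036(√M − √738) = 1.46454: √M = 1.46454/0.036 + √738 = 40.6817 + 27.1662 = 67.8479.
M = (67.8479)² = 4603.34 ppb.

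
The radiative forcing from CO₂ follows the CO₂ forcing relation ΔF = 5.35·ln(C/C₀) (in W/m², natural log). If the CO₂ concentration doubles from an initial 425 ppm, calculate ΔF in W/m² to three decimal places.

ΔF = 3.708 W/m²

ΔF = 5.35 × ln(2) = 5.35 × 0.69315 = 3.7084 W/m².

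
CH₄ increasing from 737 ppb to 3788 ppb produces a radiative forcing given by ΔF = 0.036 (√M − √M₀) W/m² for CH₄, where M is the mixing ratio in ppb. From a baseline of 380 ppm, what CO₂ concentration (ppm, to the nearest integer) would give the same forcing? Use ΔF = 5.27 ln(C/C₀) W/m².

CH₄ forcing: 0.036 × (√3788 − √737) = 0.036 × (61.5467 − 27.1477) = 0.036 × 34.3990 = 1.23836 W/m².
Set 5.27 ln(C/380) = 1.23836: ln(C/380) = 1.23836/5.27 = 0.23498, so C = 380 × e^0.23498 = 380 × 1.26488 = 480.65 ppm.

C ≈ 481 ppm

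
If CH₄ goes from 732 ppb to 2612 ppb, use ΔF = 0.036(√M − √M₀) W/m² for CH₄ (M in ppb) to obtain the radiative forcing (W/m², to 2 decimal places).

CH₄: 0.036 × (√2612 − √732) = 0.036 × (51.1077 − 27.0555) = 0.036 × 24.0522 = 0.8659 W/m².

ΔF = 0.87 W/m²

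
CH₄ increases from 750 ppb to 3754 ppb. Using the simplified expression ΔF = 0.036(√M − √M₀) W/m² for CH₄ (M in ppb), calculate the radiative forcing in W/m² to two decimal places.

ΔF = 1.22 W/m²

CH₄: 0.036 × (√3754 − √750) = 0.036 × (61.2699 − 27.3861) = 0.036 × 33.8838 = 1.2198 W/m².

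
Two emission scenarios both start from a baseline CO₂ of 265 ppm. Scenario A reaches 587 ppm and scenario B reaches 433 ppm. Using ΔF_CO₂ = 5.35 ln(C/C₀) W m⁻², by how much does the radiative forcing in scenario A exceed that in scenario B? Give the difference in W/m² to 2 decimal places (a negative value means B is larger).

ΔF_A − ΔF_B = 1.63 W/m²

ΔF_A = 5.35 ln(587/265) = 5.35 × 0.79529 = 4.2548 W/m².
ΔF_B = 5.35 ln(433/265) = 5.35 × 0.49101 = 2.6269 W/m².
Difference: 4.2548 − 2.6269 = 1.6279 W/m².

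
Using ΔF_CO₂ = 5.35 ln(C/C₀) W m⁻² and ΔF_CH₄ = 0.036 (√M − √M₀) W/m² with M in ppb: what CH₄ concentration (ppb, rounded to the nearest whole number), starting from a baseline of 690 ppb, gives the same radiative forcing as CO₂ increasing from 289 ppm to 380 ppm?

CO₂ forcing: 5.35 × ln(380/289) = 5.35 × 0.273745 = 1.46454 W/m².
Set 0.036(√M − √690) = 1.46454: √M = 1.46454/0.036 + √690 = 40.6817 + 26.2679 = 66.9496.
M = (66.9496)² = 4482.25 ppb.

M ≈ 4482 ppb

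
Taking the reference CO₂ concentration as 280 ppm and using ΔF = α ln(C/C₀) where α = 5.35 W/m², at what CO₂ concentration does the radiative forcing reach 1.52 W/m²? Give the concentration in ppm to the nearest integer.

Set 5.35 ln(C/280) = 1.52, so ln(C/280) = 1.52/5.35 = 0.28411.
Then C/280 = e^0.28411 = 1.32858, giving C = 280 × 1.32858 = 372.00 ppm.

C ≈ 372 ppm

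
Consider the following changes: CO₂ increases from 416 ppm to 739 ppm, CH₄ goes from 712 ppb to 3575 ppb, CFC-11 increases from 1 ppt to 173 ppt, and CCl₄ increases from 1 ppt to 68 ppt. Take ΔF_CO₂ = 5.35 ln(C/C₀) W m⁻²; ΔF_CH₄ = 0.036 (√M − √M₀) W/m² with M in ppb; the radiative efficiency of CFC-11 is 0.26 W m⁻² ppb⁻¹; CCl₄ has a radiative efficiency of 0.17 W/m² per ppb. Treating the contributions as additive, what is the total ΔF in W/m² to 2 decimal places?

CO₂: 5.35 × ln(739/416) = 5.35 × ln(1.77644) = 5.35 × 0.57461 = 3.0742 W/m².
CH₄: 0.036 × (√3575 − √712) = 0.036 × (59.7913 − 26.6833) = 0.036 × 33.1080 = 1.1919 W/m².
CFC-11: Δ = 173 − 1 = 172 ppt = 0.172 ppb; ΔF = 0.26 × 0.172 = 0.0447 W/m².
CCl₄: Δ = 68 − 1 = 67 ppt = 0.067 ppb; ΔF = 0.17 × 0.067 = 0.0114 W/m².
Total ΔF = 3.0742 + 1.1919 + 0.0447 + 0.0114 = 4.3222 W/m².

ΔF = 4.32 W/m²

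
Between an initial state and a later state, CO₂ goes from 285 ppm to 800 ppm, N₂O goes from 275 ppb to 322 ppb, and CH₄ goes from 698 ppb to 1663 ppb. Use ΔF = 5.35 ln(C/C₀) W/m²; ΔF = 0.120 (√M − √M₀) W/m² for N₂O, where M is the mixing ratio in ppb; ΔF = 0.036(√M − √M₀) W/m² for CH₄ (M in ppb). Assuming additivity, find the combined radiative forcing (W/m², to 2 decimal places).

ΔF = 6.20 W/m²

CO₂: 5.35 × ln(800/285) = 5.35 × ln(2.80702) = 5.35 × 1.03212 = 5.5218 W/m².
N₂O: 0.120 × (√322 − √275) = 0.120 × (17.9444 − 16.5831) = 0.120 × 1.3613 = 0.1634 W/m².
CH₄: 0.036 × (√1663 − √698) = 0.036 × (40.7799 − 26.4197) = 0.036 × 14.3602 = 0.5170 W/m².
Total ΔF = 5.5218 + 0.1634 + 0.5170 = 6.2022 W/m².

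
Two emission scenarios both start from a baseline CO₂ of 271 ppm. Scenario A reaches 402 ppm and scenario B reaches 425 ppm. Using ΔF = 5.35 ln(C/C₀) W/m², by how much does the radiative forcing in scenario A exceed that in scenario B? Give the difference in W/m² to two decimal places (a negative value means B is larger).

ΔF_A = 5.35 ln(402/271) = 5.35 × 0.39433 = 2.1097 W/m².
ΔF_B = 5.35 ln(425/271) = 5.35 × 0.44997 = 2.4073 W/m².
Difference: 2.1097 − 2.4073 = -0.2976 W/m².

ΔF_A − ΔF_B = -0.30 W/m²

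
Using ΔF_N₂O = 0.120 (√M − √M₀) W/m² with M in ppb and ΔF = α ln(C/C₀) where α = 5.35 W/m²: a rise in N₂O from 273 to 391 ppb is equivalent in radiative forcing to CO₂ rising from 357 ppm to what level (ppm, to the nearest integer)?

N₂O forcing: 0.120 × (√391 − √273) = 0.120 × (19.7737 − 16.5227) = 0.120 × 3.2510 = 0.39012 W/m².
Set 5.35 ln(C/357) = 0.39012: ln(C/357) = 0.39012/5.35 = 0.07292, so C = 357 × e^0.07292 = 357 × 1.07564 = 384.00 ppm.

C ≈ 384 ppm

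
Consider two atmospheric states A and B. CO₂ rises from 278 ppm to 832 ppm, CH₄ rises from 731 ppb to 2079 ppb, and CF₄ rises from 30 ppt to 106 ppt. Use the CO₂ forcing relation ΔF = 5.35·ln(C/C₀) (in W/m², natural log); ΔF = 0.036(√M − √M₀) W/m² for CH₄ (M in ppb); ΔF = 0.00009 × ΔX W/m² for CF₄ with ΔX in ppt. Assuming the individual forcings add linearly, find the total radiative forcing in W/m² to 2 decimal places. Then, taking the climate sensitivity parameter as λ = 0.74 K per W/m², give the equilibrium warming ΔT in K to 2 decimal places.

ΔF = 6.54 W/m²; ΔT = 4.84 K

CO₂: 5.35 × ln(832/278) = 5.35 × ln(2.99281) = 5.35 × 1.09621 = 5.8647 W/m².
CH₄: 0.036 × (√2079 − √731) = 0.036 × (45.5961 − 27.0370) = 0.036 × 18.5591 = 0.6681 W/m².
CF₄: ΔF = 0.00009 × (106 − 30) = 0.00009 × 76 = 0.0068 W/m².
Total ΔF = 5.8647 + 0.6681 + 0.0068 = 6.5396 W/m².
ΔT = λ ΔF = 0.74 × 6.54 = 4.8396 K.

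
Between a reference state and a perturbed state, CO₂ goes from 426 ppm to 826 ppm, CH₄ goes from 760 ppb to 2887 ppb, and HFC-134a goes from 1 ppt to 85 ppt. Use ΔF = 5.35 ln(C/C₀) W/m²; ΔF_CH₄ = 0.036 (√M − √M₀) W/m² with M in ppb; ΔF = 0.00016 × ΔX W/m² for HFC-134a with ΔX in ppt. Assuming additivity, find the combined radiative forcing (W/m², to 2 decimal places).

ΔF = 4.50 W/m²

CO₂: 5.35 × ln(826/426) = 5.35 × ln(1.93897) = 5.35 × 0.66216 = 3.5426 W/m².
CH₄: 0.036 × (√2887 − √760) = 0.036 × (53.7308 − 27.5681) = 0.036 × 26.1627 = 0.9419 W/m².
HFC-134a: ΔF = 0.00016 × (85 − 1) = 0.00016 × 84 = 0.0134 W/m².
Total ΔF = 3.5426 + 0.9419 + 0.0134 = 4.4979 W/m².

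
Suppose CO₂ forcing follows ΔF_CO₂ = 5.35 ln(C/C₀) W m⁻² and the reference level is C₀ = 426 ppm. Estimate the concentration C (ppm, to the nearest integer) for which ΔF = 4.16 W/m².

Set 5.35 ln(C/426) = 4.16, so ln(C/426) = 4.16/5.35 = 0.77757.
Then C/426 = e^0.77757 = 2.17618, giving C = 426 × 2.17618 = 927.05 ppm.

C ≈ 927 ppm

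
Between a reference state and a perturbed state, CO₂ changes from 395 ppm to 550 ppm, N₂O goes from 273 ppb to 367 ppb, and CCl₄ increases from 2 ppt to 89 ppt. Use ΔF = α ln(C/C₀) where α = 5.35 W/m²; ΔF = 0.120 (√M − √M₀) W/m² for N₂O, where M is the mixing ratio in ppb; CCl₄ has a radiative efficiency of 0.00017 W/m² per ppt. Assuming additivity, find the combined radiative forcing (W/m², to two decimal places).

CO₂: 5.35 × ln(550/395) = 5.35 × ln(1.39241) = 5.35 × 0.33104 = 1.7711 W/m².
N₂O: 0.120 × (√367 − √273) = 0.120 × (19.1572 − 16.5227) = 0.120 × 2.6345 = 0.3161 W/m².
CCl₄: ΔF = 0.00017 × (89 − 2) = 0.00017 × 87 = 0.0148 W/m².
Total ΔF = 1.7711 + 0.3161 + 0.0148 = 2.1020 W/m².

ΔF = 2.10 W/m²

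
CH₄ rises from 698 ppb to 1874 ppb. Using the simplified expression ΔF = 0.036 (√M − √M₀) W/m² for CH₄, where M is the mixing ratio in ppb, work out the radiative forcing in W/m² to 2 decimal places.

CH₄: 0.036 × (√1874 − √698) = 0.036 × (43.2897 − 26.4197) = 0.036 × 16.8700 = 0.6073 W/m².

ΔF = 0.61 W/m²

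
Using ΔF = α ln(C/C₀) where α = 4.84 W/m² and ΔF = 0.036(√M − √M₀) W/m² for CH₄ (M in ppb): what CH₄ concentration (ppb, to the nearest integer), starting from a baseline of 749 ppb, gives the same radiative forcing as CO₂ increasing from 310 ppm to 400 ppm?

CO₂ forcing: 4.84 × ln(400/310) = 4.84 × 0.254892 = 1.23368 W/m².
Set 0.036(√M − √749) = 1.23368: √M = 1.23368/0.036 + √749 = 34.2689 + 27.3679 = 61.6368.
M = (61.6368)² = 3799.10 ppb.

M ≈ 3799 ppb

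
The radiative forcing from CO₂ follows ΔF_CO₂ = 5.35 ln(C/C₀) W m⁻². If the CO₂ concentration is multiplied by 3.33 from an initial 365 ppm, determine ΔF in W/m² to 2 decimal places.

ΔF = 5.35 × ln(3.33) = 5.35 × 1.20297 = 6.4359 W/m².

ΔF = 6.44 W/m²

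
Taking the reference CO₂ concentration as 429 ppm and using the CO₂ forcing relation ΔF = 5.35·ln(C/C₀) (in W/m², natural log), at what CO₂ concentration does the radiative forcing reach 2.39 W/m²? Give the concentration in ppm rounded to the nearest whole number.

Set 5.35 ln(C/429) = 2.39, so ln(C/429) = 2.39/5.35 = 0.44673.
Then C/429 = e^0.44673 = 1.56319, giving C = 429 × 1.56319 = 670.61 ppm.

C ≈ 671 ppm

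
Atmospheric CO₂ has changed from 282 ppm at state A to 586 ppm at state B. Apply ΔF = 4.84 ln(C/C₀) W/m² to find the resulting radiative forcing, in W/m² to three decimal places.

ΔF = 3.540 W/m²

CO₂: 4.84 × ln(586/282) = 4.84 × ln(2.07801) = 4.84 × 0.73141 = 3.5400 W/m².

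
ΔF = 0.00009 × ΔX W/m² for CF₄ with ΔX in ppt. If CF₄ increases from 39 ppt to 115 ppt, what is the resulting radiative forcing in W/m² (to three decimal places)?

CF₄: ΔF = 0.00009 × (115 − 39) = 0.00009 × 76 = 0.0068 W/m².

ΔF = 0.007 W/m²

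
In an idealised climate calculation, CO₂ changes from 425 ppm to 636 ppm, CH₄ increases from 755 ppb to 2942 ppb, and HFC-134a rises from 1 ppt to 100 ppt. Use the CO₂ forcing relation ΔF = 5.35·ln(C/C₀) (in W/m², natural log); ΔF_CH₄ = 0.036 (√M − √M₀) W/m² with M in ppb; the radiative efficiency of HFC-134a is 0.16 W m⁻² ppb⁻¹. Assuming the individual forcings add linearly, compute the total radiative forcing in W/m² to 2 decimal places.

CO₂: 5.35 × ln(636/425) = 5.35 × ln(1.49647) = 5.35 × 0.40311 = 2.1566 W/m².
CH₄: 0.036 × (√2942 − √755) = 0.036 × (54.2402 − 27.4773) = 0.036 × 26.7629 = 0.9635 W/m².
HFC-134a: Δ = 100 − 1 = 99 ppt = 0.099 ppb; ΔF = 0.16 × 0.099 = 0.0158 W/m².
Total ΔF = 2.1566 + 0.9635 + 0.0158 = 3.1359 W/m².

ΔF = 3.14 W/m²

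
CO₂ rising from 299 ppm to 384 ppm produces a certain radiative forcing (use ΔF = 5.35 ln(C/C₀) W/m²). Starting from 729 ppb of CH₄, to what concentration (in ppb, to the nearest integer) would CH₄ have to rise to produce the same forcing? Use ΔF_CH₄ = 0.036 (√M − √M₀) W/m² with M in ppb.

M ≈ 4119 ppb

CO₂ forcing: 5.35 × ln(384/299) = 5.35 × 0.250199 = 1.33856 W/m².
Set 0.036(√M − √729) = 1.33856: √M = 1.33856/0.036 + √729 = 37.1822 + 27.0000 = 64.1822.
M = (64.1822)² = 4119.35 ppb.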